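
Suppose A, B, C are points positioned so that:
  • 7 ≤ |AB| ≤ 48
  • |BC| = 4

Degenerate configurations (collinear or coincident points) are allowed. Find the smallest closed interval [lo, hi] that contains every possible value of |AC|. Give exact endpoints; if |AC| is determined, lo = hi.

|AC| ∈ [3, 52]  (≈ [3.0000, 52.0000])

|AB| ∈ [7, 48]
|BC| ∈ {4}
|AC| ∈ [3, 52]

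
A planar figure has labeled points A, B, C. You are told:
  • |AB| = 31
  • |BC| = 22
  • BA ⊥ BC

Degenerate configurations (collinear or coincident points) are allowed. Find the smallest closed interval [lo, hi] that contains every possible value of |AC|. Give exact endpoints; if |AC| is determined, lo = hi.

|AB| ∈ {31}
|BC| ∈ {22}
|AC| ∈ {17·√(5)}

|AC| = 17·√(5)  (≈ 38.0132)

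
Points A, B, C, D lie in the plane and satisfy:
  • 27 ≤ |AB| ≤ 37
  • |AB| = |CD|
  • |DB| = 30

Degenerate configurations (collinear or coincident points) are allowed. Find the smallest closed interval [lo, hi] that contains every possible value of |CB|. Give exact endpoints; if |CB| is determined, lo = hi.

|CB| ∈ [0, 67]  (≈ [0.0000, 67.0000])

|AB| ∈ [27, 37]
|BD| ∈ {30}
|CD| ∈ [27, 37]
|AD| ∈ [0, 67]
|BC| ∈ [0, 67]
|AC| ∈ [0, 104]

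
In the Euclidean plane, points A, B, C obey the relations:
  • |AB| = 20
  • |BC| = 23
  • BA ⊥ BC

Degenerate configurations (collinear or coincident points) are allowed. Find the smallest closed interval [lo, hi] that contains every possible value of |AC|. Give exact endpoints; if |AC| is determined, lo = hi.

|AB| ∈ {20}
|BC| ∈ {23}
|AC| ∈ {√(929)}

|AC| = √(929)  (≈ 30.4795)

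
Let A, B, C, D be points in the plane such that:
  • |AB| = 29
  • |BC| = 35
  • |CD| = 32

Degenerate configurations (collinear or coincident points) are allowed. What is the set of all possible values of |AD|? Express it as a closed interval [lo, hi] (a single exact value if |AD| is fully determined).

|AD| ∈ [0, 96]  (≈ [0.0000, 96.0000])

|AB| ∈ {29}
|BC| ∈ {35}
|CD| ∈ {32}
|AC| ∈ [6, 64]
|BD| ∈ [3, 67]
|AD| ∈ [0, 96]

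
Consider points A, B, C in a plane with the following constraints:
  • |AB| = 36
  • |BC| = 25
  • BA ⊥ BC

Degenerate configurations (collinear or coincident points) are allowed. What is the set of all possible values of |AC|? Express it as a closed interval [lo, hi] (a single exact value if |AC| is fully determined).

|AB| ∈ {36}
|BC| ∈ {25}
|AC| ∈ {√(1921)}

|AC| = √(1921)  (≈ 43.8292)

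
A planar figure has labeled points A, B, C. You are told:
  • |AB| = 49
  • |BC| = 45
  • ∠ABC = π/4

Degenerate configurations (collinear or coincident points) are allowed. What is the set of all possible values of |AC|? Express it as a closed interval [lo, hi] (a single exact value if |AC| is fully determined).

|AB| ∈ {49}
|BC| ∈ {45}
|AC| ∈ {√(4426 - 2205·√(2))}

|AC| = √(4426 - 2205·√(2))  (≈ 36.1616)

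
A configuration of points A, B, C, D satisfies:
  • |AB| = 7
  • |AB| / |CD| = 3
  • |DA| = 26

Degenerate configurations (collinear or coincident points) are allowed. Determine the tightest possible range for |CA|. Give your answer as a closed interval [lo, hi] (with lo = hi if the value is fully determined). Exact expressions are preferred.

|CA| ∈ [71/3, 85/3]  (≈ [23.6667, 28.3333])

|AB| ∈ {7}
|AD| ∈ {26}
|CD| ∈ {7/3}
|BD| ∈ [19, 33]
|AC| ∈ [71/3, 85/3]
|BC| ∈ [50/3, 106/3]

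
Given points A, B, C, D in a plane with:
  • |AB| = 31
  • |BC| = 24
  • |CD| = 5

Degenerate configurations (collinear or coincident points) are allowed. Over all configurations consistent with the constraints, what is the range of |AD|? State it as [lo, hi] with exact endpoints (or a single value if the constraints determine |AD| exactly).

|AD| ∈ [2, 60]  (≈ [2.0000, 60.0000])

|AB| ∈ {31}
|BC| ∈ {24}
|CD| ∈ {5}
|AC| ∈ [7, 55]
|BD| ∈ [19, 29]
|AD| ∈ [2, 60]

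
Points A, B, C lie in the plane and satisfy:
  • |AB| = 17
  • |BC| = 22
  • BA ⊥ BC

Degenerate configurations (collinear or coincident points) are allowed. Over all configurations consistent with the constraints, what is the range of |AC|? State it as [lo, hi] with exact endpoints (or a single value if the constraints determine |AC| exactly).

|AC| = √(773)  (≈ 27.8029)

|AB| ∈ {17}
|BC| ∈ {22}
|AC| ∈ {√(773)}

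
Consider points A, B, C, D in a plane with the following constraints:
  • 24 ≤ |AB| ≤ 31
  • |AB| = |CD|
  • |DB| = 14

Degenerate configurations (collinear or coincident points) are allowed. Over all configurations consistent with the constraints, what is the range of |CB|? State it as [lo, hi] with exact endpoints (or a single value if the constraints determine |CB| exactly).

|AB| ∈ [24, 31]
|BD| ∈ {14}
|CD| ∈ [24, 31]
|AD| ∈ [10, 45]
|BC| ∈ [10, 45]
|AC| ∈ [0, 76]

|CB| ∈ [10, 45]  (≈ [10.0000, 45.0000])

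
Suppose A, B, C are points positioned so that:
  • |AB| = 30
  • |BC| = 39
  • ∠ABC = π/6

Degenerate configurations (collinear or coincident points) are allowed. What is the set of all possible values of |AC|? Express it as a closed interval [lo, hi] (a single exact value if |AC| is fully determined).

|AB| ∈ {30}
|BC| ∈ {39}
|AC| ∈ {3·√(269 - 130·√(3))}

|AC| = 3·√(269 - 130·√(3))  (≈ 19.8620)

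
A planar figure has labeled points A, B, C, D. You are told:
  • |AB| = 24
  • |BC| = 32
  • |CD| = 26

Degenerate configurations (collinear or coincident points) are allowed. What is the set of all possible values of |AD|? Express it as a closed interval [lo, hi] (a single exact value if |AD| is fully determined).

|AD| ∈ [0, 82]  (≈ [0.0000, 82.0000])

|AB| ∈ {24}
|BC| ∈ {32}
|CD| ∈ {26}
|AC| ∈ [8, 56]
|BD| ∈ [6, 58]
|AD| ∈ [0, 82]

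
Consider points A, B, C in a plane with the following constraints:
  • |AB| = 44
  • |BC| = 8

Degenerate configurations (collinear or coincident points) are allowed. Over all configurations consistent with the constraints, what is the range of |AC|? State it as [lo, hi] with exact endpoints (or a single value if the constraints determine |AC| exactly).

|AB| ∈ {44}
|BC| ∈ {8}
|AC| ∈ [36, 52]

|AC| ∈ [36, 52]  (≈ [36.0000, 52.0000])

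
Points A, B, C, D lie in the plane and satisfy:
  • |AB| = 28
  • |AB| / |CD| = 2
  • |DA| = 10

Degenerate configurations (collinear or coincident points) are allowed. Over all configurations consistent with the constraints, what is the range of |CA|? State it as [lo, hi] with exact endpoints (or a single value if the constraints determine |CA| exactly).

|AB| ∈ {28}
|AD| ∈ {10}
|CD| ∈ {14}
|BD| ∈ [18, 38]
|AC| ∈ [4, 24]
|BC| ∈ [4, 52]

|CA| ∈ [4, 24]  (≈ [4.0000, 24.0000])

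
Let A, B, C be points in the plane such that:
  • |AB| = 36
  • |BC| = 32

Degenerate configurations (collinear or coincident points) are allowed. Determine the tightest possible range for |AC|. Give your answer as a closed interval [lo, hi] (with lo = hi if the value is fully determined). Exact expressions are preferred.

|AB| ∈ {36}
|BC| ∈ {32}
|AC| ∈ [4, 68]

|AC| ∈ [4, 68]  (≈ [4.0000, 68.0000])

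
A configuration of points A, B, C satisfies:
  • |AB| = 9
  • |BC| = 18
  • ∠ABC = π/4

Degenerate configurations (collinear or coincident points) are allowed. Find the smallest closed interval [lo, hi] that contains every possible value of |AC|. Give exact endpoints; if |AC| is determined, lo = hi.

|AC| = 9·√(5 - 2·√(2))  (≈ 13.2626)

|AB| ∈ {9}
|BC| ∈ {18}
|AC| ∈ {9·√(5 - 2·√(2))}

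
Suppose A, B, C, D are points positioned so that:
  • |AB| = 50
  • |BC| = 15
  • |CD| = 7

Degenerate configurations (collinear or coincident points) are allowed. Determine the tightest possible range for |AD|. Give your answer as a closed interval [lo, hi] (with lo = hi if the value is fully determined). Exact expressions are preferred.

|AD| ∈ [28, 72]  (≈ [28.0000, 72.0000])

|AB| ∈ {50}
|BC| ∈ {15}
|CD| ∈ {7}
|AC| ∈ [35, 65]
|BD| ∈ [8, 22]
|AD| ∈ [28, 72]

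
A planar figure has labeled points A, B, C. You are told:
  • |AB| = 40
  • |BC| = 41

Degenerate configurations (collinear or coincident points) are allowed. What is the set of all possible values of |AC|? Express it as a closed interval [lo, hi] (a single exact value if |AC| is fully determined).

|AB| ∈ {40}
|BC| ∈ {41}
|AC| ∈ [1, 81]

|AC| ∈ [1, 81]  (≈ [1.0000, 81.0000])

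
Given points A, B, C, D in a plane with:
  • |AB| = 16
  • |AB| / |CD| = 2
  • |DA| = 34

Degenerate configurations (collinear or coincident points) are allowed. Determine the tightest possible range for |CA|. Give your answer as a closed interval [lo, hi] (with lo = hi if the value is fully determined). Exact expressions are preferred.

|CA| ∈ [26, 42]  (≈ [26.0000, 42.0000])

|AB| ∈ {16}
|AD| ∈ {34}
|CD| ∈ {8}
|BD| ∈ [18, 50]
|AC| ∈ [26, 42]
|BC| ∈ [10, 58]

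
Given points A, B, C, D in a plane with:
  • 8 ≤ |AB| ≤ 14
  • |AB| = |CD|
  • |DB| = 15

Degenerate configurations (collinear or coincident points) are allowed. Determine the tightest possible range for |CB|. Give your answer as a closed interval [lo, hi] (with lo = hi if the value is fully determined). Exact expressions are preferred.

|CB| ∈ [1, 29]  (≈ [1.0000, 29.0000])

|AB| ∈ [8, 14]
|BD| ∈ {15}
|CD| ∈ [8, 14]
|AD| ∈ [1, 29]
|BC| ∈ [1, 29]
|AC| ∈ [0, 43]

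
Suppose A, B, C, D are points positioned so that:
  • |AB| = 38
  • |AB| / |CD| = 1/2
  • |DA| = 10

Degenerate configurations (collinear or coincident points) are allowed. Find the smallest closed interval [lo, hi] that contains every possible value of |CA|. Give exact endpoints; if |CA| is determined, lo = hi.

|CA| ∈ [66, 86]  (≈ [66.0000, 86.0000])

|AB| ∈ {38}
|AD| ∈ {10}
|CD| ∈ {76}
|BD| ∈ [28, 48]
|AC| ∈ [66, 86]
|BC| ∈ [28, 124]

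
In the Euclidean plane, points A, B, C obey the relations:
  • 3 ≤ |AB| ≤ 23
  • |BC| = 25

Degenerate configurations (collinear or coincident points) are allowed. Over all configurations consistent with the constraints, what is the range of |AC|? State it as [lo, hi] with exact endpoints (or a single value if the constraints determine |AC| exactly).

|AB| ∈ [3, 23]
|BC| ∈ {25}
|AC| ∈ [2, 48]

|AC| ∈ [2, 48]  (≈ [2.0000, 48.0000])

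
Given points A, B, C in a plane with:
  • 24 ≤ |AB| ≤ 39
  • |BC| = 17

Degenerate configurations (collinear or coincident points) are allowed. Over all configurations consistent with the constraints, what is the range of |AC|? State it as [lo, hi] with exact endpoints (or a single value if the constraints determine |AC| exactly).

|AB| ∈ [24, 39]
|BC| ∈ {17}
|AC| ∈ [7, 56]

|AC| ∈ [7, 56]  (≈ [7.0000, 56.0000])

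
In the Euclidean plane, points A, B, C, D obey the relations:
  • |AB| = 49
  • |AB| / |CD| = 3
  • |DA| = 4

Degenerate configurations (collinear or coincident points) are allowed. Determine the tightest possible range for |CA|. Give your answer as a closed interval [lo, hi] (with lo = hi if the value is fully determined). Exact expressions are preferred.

|CA| ∈ [37/3, 61/3]  (≈ [12.3333, 20.3333])

|AB| ∈ {49}
|AD| ∈ {4}
|CD| ∈ {49/3}
|BD| ∈ [45, 53]
|AC| ∈ [37/3, 61/3]
|BC| ∈ [86/3, 208/3]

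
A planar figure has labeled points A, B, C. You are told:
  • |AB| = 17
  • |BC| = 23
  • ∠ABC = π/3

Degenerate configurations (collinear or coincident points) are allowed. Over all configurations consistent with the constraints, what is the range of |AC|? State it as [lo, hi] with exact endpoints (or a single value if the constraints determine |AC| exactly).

|AB| ∈ {17}
|BC| ∈ {23}
|AC| ∈ {√(427)}

|AC| = √(427)  (≈ 20.6640)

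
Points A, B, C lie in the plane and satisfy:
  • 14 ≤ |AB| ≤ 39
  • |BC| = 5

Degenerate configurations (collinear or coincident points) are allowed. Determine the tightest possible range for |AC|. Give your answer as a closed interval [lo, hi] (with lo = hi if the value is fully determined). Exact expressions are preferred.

|AC| ∈ [9, 44]  (≈ [9.0000, 44.0000])

|AB| ∈ [14, 39]
|BC| ∈ {5}
|AC| ∈ [9, 44]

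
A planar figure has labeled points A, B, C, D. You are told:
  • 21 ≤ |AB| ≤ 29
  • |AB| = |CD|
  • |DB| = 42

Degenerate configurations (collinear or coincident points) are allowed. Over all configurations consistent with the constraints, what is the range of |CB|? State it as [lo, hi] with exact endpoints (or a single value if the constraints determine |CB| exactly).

|AB| ∈ [21, 29]
|BD| ∈ {42}
|CD| ∈ [21, 29]
|AD| ∈ [13, 71]
|BC| ∈ [13, 71]
|AC| ∈ [0, 100]

|CB| ∈ [13, 71]  (≈ [13.0000, 71.0000])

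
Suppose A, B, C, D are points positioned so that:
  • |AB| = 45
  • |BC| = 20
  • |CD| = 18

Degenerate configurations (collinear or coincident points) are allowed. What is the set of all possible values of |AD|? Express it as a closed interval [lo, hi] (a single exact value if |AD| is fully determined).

|AB| ∈ {45}
|BC| ∈ {20}
|CD| ∈ {18}
|AC| ∈ [25, 65]
|BD| ∈ [2, 38]
|AD| ∈ [7, 83]

|AD| ∈ [7, 83]  (≈ [7.0000, 83.0000])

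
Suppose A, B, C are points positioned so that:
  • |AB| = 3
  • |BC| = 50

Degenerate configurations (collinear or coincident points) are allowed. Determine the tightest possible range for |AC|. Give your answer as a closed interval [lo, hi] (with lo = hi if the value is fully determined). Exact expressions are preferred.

|AC| ∈ [47, 53]  (≈ [47.0000, 53.0000])

|AB| ∈ {3}
|BC| ∈ {50}
|AC| ∈ [47, 53]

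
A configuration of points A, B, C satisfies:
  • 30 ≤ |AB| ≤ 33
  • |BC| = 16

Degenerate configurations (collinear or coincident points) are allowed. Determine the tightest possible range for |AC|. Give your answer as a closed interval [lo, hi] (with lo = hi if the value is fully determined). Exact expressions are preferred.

|AB| ∈ [30, 33]
|BC| ∈ {16}
|AC| ∈ [14, 49]

|AC| ∈ [14, 49]  (≈ [14.0000, 49.0000])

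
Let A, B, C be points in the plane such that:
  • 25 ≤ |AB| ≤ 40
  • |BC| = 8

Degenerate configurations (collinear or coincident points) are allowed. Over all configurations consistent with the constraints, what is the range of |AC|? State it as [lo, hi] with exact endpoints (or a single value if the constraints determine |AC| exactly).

|AC| ∈ [17, 48]  (≈ [17.0000, 48.0000])

|AB| ∈ [25, 40]
|BC| ∈ {8}
|AC| ∈ [17, 48]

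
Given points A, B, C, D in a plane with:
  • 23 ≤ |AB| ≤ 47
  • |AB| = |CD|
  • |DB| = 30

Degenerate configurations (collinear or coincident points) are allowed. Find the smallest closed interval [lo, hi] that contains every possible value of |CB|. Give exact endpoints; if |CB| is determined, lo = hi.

|CB| ∈ [0, 77]  (≈ [0.0000, 77.0000])

|AB| ∈ [23, 47]
|BD| ∈ {30}
|CD| ∈ [23, 47]
|AD| ∈ [0, 77]
|BC| ∈ [0, 77]
|AC| ∈ [0, 124]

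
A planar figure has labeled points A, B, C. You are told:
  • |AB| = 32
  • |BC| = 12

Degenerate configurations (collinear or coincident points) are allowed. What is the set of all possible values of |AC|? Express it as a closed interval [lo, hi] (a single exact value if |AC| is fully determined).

|AC| ∈ [20, 44]  (≈ [20.0000, 44.0000])

|AB| ∈ {32}
|BC| ∈ {12}
|AC| ∈ [20, 44]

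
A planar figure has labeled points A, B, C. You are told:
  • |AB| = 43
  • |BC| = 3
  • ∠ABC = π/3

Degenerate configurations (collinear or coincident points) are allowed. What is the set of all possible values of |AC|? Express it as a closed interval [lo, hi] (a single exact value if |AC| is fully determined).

|AC| = √(1729)  (≈ 41.5812)

|AB| ∈ {43}
|BC| ∈ {3}
|AC| ∈ {√(1729)}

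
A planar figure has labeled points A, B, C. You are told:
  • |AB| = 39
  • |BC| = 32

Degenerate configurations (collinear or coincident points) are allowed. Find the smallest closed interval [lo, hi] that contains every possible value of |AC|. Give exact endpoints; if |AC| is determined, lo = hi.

|AB| ∈ {39}
|BC| ∈ {32}
|AC| ∈ [7, 71]

|AC| ∈ [7, 71]  (≈ [7.0000, 71.0000])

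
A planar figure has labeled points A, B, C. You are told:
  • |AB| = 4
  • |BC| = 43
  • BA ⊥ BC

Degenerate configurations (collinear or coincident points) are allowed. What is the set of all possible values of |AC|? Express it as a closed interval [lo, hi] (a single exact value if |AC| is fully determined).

|AC| = √(1865)  (≈ 43.1856)

|AB| ∈ {4}
|BC| ∈ {43}
|AC| ∈ {√(1865)}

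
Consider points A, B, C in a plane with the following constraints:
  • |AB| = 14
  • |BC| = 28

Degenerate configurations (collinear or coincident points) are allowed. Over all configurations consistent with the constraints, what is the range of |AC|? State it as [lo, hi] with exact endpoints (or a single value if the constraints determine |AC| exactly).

|AB| ∈ {14}
|BC| ∈ {28}
|AC| ∈ [14, 42]

|AC| ∈ [14, 42]  (≈ [14.0000, 42.0000])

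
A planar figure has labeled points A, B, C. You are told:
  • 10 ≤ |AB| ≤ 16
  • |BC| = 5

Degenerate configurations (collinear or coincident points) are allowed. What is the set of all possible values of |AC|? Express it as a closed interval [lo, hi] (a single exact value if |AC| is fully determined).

|AC| ∈ [5, 21]  (≈ [5.0000, 21.0000])

|AB| ∈ [10, 16]
|BC| ∈ {5}
|AC| ∈ [5, 21]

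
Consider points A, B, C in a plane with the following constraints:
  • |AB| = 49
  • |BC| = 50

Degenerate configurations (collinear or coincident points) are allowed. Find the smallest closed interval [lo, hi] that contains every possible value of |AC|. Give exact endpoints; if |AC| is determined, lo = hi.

|AB| ∈ {49}
|BC| ∈ {50}
|AC| ∈ [1, 99]

|AC| ∈ [1, 99]  (≈ [1.0000, 99.0000])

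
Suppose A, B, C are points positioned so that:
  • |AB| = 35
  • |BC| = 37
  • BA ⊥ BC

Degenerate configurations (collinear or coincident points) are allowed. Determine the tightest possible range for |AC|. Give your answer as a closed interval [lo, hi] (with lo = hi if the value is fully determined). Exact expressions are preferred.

|AC| = √(2594)  (≈ 50.9313)

|AB| ∈ {35}
|BC| ∈ {37}
|AC| ∈ {√(2594)}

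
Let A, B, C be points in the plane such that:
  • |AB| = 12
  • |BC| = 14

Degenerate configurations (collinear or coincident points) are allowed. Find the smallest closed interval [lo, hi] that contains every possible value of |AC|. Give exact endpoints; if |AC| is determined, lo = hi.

|AB| ∈ {12}
|BC| ∈ {14}
|AC| ∈ [2, 26]

|AC| ∈ [2, 26]  (≈ [2.0000, 26.0000])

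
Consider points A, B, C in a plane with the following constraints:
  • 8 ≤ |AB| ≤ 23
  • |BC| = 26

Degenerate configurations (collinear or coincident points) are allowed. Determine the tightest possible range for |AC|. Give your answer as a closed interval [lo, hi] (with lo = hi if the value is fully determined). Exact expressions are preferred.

|AB| ∈ [8, 23]
|BC| ∈ {26}
|AC| ∈ [3, 49]

|AC| ∈ [3, 49]  (≈ [3.0000, 49.0000])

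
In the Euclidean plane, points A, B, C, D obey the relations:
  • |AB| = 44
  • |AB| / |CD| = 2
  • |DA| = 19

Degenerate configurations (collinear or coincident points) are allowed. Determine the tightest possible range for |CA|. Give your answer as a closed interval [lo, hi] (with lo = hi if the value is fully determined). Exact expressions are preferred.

|AB| ∈ {44}
|AD| ∈ {19}
|CD| ∈ {22}
|BD| ∈ [25, 63]
|AC| ∈ [3, 41]
|BC| ∈ [3, 85]

|CA| ∈ [3, 41]  (≈ [3.0000, 41.0000])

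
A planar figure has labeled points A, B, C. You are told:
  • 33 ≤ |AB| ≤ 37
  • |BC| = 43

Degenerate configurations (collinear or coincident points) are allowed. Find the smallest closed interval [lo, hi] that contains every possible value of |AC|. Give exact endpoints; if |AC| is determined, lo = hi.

|AB| ∈ [33, 37]
|BC| ∈ {43}
|AC| ∈ [6, 80]

|AC| ∈ [6, 80]  (≈ [6.0000, 80.0000])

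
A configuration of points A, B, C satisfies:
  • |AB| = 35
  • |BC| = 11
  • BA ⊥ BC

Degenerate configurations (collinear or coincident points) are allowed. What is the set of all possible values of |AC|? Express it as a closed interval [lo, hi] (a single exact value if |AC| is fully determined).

|AB| ∈ {35}
|BC| ∈ {11}
|AC| ∈ {√(1346)}

|AC| = √(1346)  (≈ 36.6879)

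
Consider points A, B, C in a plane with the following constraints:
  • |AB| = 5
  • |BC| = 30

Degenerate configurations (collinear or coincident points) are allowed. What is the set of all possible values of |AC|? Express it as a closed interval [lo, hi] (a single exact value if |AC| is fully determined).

|AC| ∈ [25, 35]  (≈ [25.0000, 35.0000])

|AB| ∈ {5}
|BC| ∈ {30}
|AC| ∈ [25, 35]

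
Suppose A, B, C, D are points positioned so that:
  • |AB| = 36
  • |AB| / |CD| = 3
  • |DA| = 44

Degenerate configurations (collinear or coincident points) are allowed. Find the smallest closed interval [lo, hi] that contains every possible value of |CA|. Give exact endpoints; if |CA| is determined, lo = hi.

|AB| ∈ {36}
|AD| ∈ {44}
|CD| ∈ {12}
|BD| ∈ [8, 80]
|AC| ∈ [32, 56]
|BC| ∈ [0, 92]

|CA| ∈ [32, 56]  (≈ [32.0000, 56.0000])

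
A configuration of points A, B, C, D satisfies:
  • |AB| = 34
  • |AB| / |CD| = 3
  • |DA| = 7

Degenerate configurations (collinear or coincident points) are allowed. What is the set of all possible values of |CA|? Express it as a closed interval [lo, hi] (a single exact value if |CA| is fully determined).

|CA| ∈ [13/3, 55/3]  (≈ [4.3333, 18.3333])

|AB| ∈ {34}
|AD| ∈ {7}
|CD| ∈ {34/3}
|BD| ∈ [27, 41]
|AC| ∈ [13/3, 55/3]
|BC| ∈ [47/3, 157/3]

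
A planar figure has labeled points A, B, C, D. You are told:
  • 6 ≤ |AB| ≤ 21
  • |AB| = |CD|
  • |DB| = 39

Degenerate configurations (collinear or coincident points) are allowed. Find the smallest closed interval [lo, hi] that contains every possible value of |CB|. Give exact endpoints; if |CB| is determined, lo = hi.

|CB| ∈ [18, 60]  (≈ [18.0000, 60.0000])

|AB| ∈ [6, 21]
|BD| ∈ {39}
|CD| ∈ [6, 21]
|AD| ∈ [18, 60]
|BC| ∈ [18, 60]
|AC| ∈ [0, 81]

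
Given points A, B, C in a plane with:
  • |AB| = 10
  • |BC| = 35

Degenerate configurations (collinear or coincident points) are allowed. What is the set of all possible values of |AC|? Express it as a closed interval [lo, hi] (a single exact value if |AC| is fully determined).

|AC| ∈ [25, 45]  (≈ [25.0000, 45.0000])

|AB| ∈ {10}
|BC| ∈ {35}
|AC| ∈ [25, 45]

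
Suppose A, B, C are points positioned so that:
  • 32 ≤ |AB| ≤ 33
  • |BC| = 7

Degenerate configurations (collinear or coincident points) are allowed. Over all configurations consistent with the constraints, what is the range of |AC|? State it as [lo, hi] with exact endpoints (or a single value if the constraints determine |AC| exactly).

|AC| ∈ [25, 40]  (≈ [25.0000, 40.0000])

|AB| ∈ [32, 33]
|BC| ∈ {7}
|AC| ∈ [25, 40]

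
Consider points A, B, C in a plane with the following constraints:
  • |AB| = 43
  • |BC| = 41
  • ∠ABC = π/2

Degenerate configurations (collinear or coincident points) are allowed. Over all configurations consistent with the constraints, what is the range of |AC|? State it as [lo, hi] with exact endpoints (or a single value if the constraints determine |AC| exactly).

|AB| ∈ {43}
|BC| ∈ {41}
|AC| ∈ {√(3530)}

|AC| = √(3530)  (≈ 59.4138)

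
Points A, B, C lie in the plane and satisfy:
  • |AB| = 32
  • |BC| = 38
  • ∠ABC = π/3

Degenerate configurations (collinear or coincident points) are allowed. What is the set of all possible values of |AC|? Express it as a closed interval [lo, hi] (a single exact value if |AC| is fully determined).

|AB| ∈ {32}
|BC| ∈ {38}
|AC| ∈ {2·√(313)}

|AC| = 2·√(313)  (≈ 35.3836)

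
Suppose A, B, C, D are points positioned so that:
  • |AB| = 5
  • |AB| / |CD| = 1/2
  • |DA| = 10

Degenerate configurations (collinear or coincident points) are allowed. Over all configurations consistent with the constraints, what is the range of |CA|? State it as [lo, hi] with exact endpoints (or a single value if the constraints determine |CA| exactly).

|CA| ∈ [0, 20]  (≈ [0.0000, 20.0000])

|AB| ∈ {5}
|AD| ∈ {10}
|CD| ∈ {10}
|BD| ∈ [5, 15]
|AC| ∈ [0, 20]
|BC| ∈ [0, 25]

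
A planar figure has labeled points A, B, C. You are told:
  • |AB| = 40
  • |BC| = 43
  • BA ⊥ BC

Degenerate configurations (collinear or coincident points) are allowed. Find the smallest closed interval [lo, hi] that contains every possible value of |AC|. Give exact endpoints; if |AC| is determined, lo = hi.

|AB| ∈ {40}
|BC| ∈ {43}
|AC| ∈ {√(3449)}

|AC| = √(3449)  (≈ 58.7282)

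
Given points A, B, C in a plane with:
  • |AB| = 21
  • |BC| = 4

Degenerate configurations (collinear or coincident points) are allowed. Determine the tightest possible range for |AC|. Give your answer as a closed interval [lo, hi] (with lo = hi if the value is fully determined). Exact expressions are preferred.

|AB| ∈ {21}
|BC| ∈ {4}
|AC| ∈ [17, 25]

|AC| ∈ [17, 25]  (≈ [17.0000, 25.0000])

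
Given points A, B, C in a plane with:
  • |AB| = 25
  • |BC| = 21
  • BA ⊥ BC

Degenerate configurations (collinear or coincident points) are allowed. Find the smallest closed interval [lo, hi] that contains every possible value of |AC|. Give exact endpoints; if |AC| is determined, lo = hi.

|AC| = √(1066)  (≈ 32.6497)

|AB| ∈ {25}
|BC| ∈ {21}
|AC| ∈ {√(1066)}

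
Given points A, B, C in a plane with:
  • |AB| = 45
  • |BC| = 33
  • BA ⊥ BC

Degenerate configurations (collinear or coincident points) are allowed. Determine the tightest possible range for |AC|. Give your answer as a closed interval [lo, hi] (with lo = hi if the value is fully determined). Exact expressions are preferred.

|AB| ∈ {45}
|BC| ∈ {33}
|AC| ∈ {3·√(346)}

|AC| = 3·√(346)  (≈ 55.8032)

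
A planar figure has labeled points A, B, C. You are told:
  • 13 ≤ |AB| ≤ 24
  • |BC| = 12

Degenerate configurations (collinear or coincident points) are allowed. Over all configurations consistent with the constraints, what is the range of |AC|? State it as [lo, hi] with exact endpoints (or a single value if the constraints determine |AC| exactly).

|AC| ∈ [1, 36]  (≈ [1.0000, 36.0000])

|AB| ∈ [13, 24]
|BC| ∈ {12}
|AC| ∈ [1, 36]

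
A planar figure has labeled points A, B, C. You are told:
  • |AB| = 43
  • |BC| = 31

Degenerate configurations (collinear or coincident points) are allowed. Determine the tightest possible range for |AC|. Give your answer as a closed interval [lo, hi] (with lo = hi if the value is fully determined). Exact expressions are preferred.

|AB| ∈ {43}
|BC| ∈ {31}
|AC| ∈ [12, 74]

|AC| ∈ [12, 74]  (≈ [12.0000, 74.0000])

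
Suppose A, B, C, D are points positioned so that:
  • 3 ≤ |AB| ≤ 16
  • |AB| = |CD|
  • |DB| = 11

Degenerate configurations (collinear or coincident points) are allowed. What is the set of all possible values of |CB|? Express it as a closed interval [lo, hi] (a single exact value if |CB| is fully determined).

|AB| ∈ [3, 16]
|BD| ∈ {11}
|CD| ∈ [3, 16]
|AD| ∈ [0, 27]
|BC| ∈ [0, 27]
|AC| ∈ [0, 43]

|CB| ∈ [0, 27]  (≈ [0.0000, 27.0000])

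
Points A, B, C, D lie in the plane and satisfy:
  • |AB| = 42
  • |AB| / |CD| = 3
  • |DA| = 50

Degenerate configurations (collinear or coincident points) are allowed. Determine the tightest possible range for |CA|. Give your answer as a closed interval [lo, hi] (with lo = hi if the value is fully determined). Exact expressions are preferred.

|AB| ∈ {42}
|AD| ∈ {50}
|CD| ∈ {14}
|BD| ∈ [8, 92]
|AC| ∈ [36, 64]
|BC| ∈ [0, 106]

|CA| ∈ [36, 64]  (≈ [36.0000, 64.0000])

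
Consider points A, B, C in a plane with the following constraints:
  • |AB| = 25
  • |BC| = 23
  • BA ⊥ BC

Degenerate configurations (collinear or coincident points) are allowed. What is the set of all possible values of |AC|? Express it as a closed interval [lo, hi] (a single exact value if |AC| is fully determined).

|AC| = √(1154)  (≈ 33.9706)

|AB| ∈ {25}
|BC| ∈ {23}
|AC| ∈ {√(1154)}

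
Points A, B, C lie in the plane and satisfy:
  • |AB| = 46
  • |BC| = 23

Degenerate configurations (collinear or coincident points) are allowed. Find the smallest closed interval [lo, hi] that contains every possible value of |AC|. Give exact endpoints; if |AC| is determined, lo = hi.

|AB| ∈ {46}
|BC| ∈ {23}
|AC| ∈ [23, 69]

|AC| ∈ [23, 69]  (≈ [23.0000, 69.0000])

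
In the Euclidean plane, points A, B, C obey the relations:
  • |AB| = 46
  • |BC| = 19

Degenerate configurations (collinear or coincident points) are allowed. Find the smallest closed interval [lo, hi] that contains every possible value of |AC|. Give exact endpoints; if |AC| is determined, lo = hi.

|AB| ∈ {46}
|BC| ∈ {19}
|AC| ∈ [27, 65]

|AC| ∈ [27, 65]  (≈ [27.0000, 65.0000])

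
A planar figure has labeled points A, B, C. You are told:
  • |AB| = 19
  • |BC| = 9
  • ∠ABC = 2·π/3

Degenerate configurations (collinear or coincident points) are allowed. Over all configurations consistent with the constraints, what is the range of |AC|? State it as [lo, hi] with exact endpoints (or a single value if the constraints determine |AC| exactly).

|AB| ∈ {19}
|BC| ∈ {9}
|AC| ∈ {√(613)}

|AC| = √(613)  (≈ 24.7588)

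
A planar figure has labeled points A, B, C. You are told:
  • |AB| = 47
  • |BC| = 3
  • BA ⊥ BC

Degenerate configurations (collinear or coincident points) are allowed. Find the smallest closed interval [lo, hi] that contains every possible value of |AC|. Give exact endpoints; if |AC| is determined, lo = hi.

|AC| = √(2218)  (≈ 47.0956)

|AB| ∈ {47}
|BC| ∈ {3}
|AC| ∈ {√(2218)}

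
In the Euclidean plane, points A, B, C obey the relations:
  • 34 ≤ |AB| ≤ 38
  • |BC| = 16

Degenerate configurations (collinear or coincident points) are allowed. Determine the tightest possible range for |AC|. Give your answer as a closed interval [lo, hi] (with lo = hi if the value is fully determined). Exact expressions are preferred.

|AC| ∈ [18, 54]  (≈ [18.0000, 54.0000])

|AB| ∈ [34, 38]
|BC| ∈ {16}
|AC| ∈ [18, 54]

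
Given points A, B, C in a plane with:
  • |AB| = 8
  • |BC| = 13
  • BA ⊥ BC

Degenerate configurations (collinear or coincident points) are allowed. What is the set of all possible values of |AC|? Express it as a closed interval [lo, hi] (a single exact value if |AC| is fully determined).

|AC| = √(233)  (≈ 15.2643)

|AB| ∈ {8}
|BC| ∈ {13}
|AC| ∈ {√(233)}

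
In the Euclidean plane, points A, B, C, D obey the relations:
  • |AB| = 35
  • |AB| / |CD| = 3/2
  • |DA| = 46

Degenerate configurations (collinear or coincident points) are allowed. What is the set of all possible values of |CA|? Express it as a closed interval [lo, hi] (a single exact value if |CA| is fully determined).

|CA| ∈ [68/3, 208/3]  (≈ [22.6667, 69.3333])

|AB| ∈ {35}
|AD| ∈ {46}
|CD| ∈ {70/3}
|BD| ∈ [11, 81]
|AC| ∈ [68/3, 208/3]
|BC| ∈ [0, 313/3]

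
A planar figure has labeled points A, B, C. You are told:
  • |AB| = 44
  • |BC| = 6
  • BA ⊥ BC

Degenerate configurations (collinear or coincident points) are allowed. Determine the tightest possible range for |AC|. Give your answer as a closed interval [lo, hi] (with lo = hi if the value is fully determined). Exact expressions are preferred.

|AC| = 2·√(493)  (≈ 44.4072)

|AB| ∈ {44}
|BC| ∈ {6}
|AC| ∈ {2·√(493)}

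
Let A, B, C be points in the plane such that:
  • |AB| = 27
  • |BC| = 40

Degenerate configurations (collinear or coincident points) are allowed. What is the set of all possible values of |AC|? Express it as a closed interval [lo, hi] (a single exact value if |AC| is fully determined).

|AC| ∈ [13, 67]  (≈ [13.0000, 67.0000])

|AB| ∈ {27}
|BC| ∈ {40}
|AC| ∈ [13, 67]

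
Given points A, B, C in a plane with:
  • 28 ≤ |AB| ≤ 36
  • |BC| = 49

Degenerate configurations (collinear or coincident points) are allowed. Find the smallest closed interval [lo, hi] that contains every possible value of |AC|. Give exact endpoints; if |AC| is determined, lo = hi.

|AB| ∈ [28, 36]
|BC| ∈ {49}
|AC| ∈ [13, 85]

|AC| ∈ [13, 85]  (≈ [13.0000, 85.0000])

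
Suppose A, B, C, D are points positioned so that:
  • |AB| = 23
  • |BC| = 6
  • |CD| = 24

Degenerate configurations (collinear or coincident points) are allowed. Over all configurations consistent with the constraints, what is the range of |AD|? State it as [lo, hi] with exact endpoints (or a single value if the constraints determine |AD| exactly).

|AD| ∈ [0, 53]  (≈ [0.0000, 53.0000])

|AB| ∈ {23}
|BC| ∈ {6}
|CD| ∈ {24}
|AC| ∈ [17, 29]
|BD| ∈ [18, 30]
|AD| ∈ [0, 53]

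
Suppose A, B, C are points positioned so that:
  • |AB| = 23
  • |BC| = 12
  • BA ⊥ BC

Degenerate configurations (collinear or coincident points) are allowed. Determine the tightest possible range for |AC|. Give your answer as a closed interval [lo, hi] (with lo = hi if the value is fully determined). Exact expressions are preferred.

|AB| ∈ {23}
|BC| ∈ {12}
|AC| ∈ {√(673)}

|AC| = √(673)  (≈ 25.9422)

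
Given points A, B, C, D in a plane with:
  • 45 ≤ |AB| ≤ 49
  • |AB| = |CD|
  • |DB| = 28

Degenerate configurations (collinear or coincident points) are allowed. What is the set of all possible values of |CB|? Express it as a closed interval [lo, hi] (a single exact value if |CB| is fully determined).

|CB| ∈ [17, 77]  (≈ [17.0000, 77.0000])

|AB| ∈ [45, 49]
|BD| ∈ {28}
|CD| ∈ [45, 49]
|AD| ∈ [17, 77]
|BC| ∈ [17, 77]
|AC| ∈ [0, 126]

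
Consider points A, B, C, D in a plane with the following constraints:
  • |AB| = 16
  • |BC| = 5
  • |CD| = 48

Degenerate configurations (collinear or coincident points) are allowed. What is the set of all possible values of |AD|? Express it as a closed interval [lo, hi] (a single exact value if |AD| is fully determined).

|AB| ∈ {16}
|BC| ∈ {5}
|CD| ∈ {48}
|AC| ∈ [11, 21]
|BD| ∈ [43, 53]
|AD| ∈ [27, 69]

|AD| ∈ [27, 69]  (≈ [27.0000, 69.0000])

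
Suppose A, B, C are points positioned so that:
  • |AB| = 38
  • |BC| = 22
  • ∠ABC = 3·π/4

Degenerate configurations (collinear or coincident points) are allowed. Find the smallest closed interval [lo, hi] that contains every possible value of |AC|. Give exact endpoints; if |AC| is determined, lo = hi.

|AB| ∈ {38}
|BC| ∈ {22}
|AC| ∈ {2·√(209·√(2) + 482)}

|AC| = 2·√(209·√(2) + 482)  (≈ 55.7699)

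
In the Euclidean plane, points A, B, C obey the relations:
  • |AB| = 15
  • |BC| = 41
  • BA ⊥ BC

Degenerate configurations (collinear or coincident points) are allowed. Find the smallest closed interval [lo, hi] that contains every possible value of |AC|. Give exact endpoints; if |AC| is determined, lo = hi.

|AC| = √(1906)  (≈ 43.6578)

|AB| ∈ {15}
|BC| ∈ {41}
|AC| ∈ {√(1906)}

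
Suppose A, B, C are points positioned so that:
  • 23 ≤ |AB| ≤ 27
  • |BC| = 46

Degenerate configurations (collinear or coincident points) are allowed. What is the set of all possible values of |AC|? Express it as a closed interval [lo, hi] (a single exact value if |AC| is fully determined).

|AC| ∈ [19, 73]  (≈ [19.0000, 73.0000])

|AB| ∈ [23, 27]
|BC| ∈ {46}
|AC| ∈ [19, 73]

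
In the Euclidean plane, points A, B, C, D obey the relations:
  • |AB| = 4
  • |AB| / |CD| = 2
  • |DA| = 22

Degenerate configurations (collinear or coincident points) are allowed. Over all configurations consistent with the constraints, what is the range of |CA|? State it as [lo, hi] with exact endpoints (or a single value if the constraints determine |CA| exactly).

|CA| ∈ [20, 24]  (≈ [20.0000, 24.0000])

|AB| ∈ {4}
|AD| ∈ {22}
|CD| ∈ {2}
|BD| ∈ [18, 26]
|AC| ∈ [20, 24]
|BC| ∈ [16, 28]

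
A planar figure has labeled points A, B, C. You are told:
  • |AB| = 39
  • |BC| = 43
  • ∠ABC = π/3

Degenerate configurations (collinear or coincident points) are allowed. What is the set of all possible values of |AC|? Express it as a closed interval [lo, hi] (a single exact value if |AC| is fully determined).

|AC| = √(1693)  (≈ 41.1461)

|AB| ∈ {39}
|BC| ∈ {43}
|AC| ∈ {√(1693)}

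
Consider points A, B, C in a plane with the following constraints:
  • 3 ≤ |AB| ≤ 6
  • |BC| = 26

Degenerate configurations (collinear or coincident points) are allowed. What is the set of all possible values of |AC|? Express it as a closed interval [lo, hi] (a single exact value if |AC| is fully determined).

|AC| ∈ [20, 32]  (≈ [20.0000, 32.0000])

|AB| ∈ [3, 6]
|BC| ∈ {26}
|AC| ∈ [20, 32]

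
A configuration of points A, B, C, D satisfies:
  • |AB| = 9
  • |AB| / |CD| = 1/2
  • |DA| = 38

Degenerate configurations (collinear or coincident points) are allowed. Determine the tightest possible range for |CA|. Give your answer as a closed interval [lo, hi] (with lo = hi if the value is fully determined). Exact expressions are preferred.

|CA| ∈ [20, 56]  (≈ [20.0000, 56.0000])

|AB| ∈ {9}
|AD| ∈ {38}
|CD| ∈ {18}
|BD| ∈ [29, 47]
|AC| ∈ [20, 56]
|BC| ∈ [11, 65]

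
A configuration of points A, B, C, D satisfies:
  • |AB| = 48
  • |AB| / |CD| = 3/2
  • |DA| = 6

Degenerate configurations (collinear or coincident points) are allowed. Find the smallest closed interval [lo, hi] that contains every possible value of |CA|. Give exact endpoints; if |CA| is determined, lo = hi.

|CA| ∈ [26, 38]  (≈ [26.0000, 38.0000])

|AB| ∈ {48}
|AD| ∈ {6}
|CD| ∈ {32}
|BD| ∈ [42, 54]
|AC| ∈ [26, 38]
|BC| ∈ [10, 86]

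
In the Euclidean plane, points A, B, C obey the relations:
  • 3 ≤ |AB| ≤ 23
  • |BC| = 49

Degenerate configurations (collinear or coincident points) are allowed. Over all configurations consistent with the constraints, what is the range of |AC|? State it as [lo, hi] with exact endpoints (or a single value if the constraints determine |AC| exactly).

|AC| ∈ [26, 72]  (≈ [26.0000, 72.0000])

|AB| ∈ [3, 23]
|BC| ∈ {49}
|AC| ∈ [26, 72]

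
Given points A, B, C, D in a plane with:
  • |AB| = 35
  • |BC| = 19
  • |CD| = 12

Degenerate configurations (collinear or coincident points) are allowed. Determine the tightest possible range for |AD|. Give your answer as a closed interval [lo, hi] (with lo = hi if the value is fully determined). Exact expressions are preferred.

|AB| ∈ {35}
|BC| ∈ {19}
|CD| ∈ {12}
|AC| ∈ [16, 54]
|BD| ∈ [7, 31]
|AD| ∈ [4, 66]

|AD| ∈ [4, 66]  (≈ [4.0000, 66.0000])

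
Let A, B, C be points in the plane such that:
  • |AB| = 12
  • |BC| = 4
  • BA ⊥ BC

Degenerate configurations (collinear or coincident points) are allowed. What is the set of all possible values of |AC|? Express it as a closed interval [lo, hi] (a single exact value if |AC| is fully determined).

|AC| = 4·√(10)  (≈ 12.6491)

|AB| ∈ {12}
|BC| ∈ {4}
|AC| ∈ {4·√(10)}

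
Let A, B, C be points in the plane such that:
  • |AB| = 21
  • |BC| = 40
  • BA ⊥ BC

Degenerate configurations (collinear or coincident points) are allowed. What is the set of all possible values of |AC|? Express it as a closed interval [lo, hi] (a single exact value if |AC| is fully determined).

|AB| ∈ {21}
|BC| ∈ {40}
|AC| ∈ {√(2041)}

|AC| = √(2041)  (≈ 45.1774)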